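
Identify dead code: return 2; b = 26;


statement follows a return and is unreachable
Dead: 'b = 26'


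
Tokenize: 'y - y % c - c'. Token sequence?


Scan left to right, longest-match per lexeme
Tokens: ID(y), OP(-), ID(y), OP(%), ID(c), OP(-), ID(c)


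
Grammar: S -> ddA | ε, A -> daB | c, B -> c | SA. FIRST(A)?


Per alternative of A: FIRST(daB) = {d}; FIRST(c) = {c}
FIRST(A) = {c, d}


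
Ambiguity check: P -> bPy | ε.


balanced b^n…y^n: each string has a unique parse
Unambiguous


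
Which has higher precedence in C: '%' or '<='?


'%' is multiplicative (level 10); '<=' is relational (level 7)
Higher level binds tighter
'%' has higher precedence than '<='


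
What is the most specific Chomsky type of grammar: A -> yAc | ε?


Single nonterminal LHS, but y^n c^n is not regular
Classification: Type 2 (Context-Free)


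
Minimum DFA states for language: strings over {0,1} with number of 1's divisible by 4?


Track (count of 1) mod 4: states 0..3, accept at 0
Minimal DFA: 4 states


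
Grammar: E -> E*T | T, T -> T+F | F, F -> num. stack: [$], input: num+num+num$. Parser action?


no handle on stack; shift 'num'
Action: shift


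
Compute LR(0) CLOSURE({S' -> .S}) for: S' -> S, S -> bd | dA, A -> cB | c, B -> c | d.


Start: S' -> .S
For each item with dot before a nonterminal B, add B -> .γ for every B-production
Closure: [S' -> .S, S -> .bd, S -> .dA]


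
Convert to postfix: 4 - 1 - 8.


Left to right (same or higher precedence on left)
Postfix: 4 1 - 8 -


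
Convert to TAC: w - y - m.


Break into single-operator statements:
t1 = w - y
t2 = t1 - m


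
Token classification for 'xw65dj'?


Pattern: letter/underscore followed by alphanumerics, not a keyword
Type: IDENTIFIER


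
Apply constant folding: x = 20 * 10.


20 * 10 = 200 at compile time
Optimized: x = 200


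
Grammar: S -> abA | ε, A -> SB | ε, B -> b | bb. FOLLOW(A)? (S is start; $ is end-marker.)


$ ∈ FOLLOW(S). For each A -> αBβ: add FIRST(β)\{ε} to FOLLOW(B); if β nullable, add FOLLOW(A).
FOLLOW(A) = {$, b}


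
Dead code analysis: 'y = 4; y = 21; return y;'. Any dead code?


first assignment to y is overwritten before any read
Dead: 'y = 4'


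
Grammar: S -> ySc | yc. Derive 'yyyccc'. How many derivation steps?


Derivation: S => ySc => yyScc => yyyccc
Steps: 3


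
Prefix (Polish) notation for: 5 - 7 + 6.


left-to-right (same/higher precedence on left): tree is (+ (- 5 7) 6)
Prefix: + - 5 7 6


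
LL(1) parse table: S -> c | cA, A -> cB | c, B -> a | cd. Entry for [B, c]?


For [B, c]: 'c' ∈ FIRST(cd)
Entry: B -> cd


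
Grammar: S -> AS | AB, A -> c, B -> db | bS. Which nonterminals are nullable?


A nonterminal is nullable iff some alternative derives ε (directly, or every symbol in it is nullable)
Nullable: {}


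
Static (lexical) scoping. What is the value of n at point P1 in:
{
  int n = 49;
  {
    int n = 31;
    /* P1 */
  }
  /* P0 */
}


n declared in the same block as P1
n = 31


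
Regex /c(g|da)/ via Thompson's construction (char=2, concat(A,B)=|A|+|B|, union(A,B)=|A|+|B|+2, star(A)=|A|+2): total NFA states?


Syntax tree has 4 char leaf(s), 1 union(s), 0 star(s)
chars contribute 4×2 = 8; each union adds +2; each star adds +2
Total: 8 + 2 + 0 = 10 states


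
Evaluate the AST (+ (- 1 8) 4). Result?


Evaluate inner: (- 1 8) = -7
Evaluate root: (+ -7 4) = -3
Result: -3


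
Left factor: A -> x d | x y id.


Common prefix: 'x'
Factored: A -> x A', A' -> d | y id


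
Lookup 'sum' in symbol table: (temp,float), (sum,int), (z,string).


Lookup 'sum' → type int


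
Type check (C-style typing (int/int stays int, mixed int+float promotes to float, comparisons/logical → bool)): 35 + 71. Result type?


Operand types: int + int
Rule: mixed int/float promotes to float; int/int stays int
Result type: int


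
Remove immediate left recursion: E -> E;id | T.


Left-recursive alternatives: E;id; non-recursive: T
Introduce E': E -> TE', E' -> ;idE' | ε


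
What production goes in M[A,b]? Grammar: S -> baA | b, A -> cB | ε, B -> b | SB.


For [A, b]: ε is nullable and 'b' ∈ FOLLOW(A)
Entry: A -> ε


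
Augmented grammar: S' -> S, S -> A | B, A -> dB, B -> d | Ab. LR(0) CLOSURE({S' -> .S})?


Start: S' -> .S
For each item with dot before a nonterminal B, add B -> .γ for every B-production
Closure: [S' -> .S, S -> .A, S -> .B, A -> .dB, B -> .d, B -> .Ab]


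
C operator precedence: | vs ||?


'|' is bitwise OR (level 3); '||' is logical OR (level 1)
Higher level binds tighter
'|' has higher precedence than '||'


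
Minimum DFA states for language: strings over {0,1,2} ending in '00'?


Track the longest suffix of input matching a prefix of '00': 3 classes (prefixes of length 0..2)
Minimal DFA: 3 states


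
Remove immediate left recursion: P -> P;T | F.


Left-recursive alternatives: P;T; non-recursive: F
Introduce P': P -> FP', P' -> ;TP' | ε


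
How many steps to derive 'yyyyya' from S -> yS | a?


Derivation: S => yS => yyS => yyyS => yyyyS => yyyyyS => yyyyya
Steps: 6


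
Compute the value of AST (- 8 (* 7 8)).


Evaluate inner: (* 7 8) = 56
Evaluate root: (- 8 56) = -48
Result: -48


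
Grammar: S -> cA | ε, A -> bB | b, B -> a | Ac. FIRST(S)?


Per alternative of S: FIRST(cA) = {c}; FIRST(ε) = {ε}
FIRST(S) = {c, ε}


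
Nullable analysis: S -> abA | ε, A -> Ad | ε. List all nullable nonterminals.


A nonterminal is nullable iff some alternative derives ε (directly, or every symbol in it is nullable)
Nullable: {A, S}


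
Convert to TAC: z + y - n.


Break into single-operator statements:
t1 = z + y
t2 = t1 - n


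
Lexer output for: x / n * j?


Scan left to right, longest-match per lexeme
Tokens: ID(x), OP(/), ID(n), OP(*), ID(j)


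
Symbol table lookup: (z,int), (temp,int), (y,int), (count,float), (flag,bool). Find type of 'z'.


Lookup 'z' → type int


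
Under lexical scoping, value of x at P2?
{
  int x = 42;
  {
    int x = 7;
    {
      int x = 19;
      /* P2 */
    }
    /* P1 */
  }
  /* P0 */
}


x declared in the same block as P2
x = 19


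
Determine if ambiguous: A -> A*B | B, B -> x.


precedence layered via separate nonterminal B: deterministic
Unambiguous


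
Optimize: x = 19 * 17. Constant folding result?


19 * 17 = 323 at compile time
Optimized: x = 323


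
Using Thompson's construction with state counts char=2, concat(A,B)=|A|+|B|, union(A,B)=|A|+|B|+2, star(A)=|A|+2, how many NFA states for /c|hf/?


Syntax tree has 3 char leaf(s), 1 union(s), 0 star(s)
chars contribute 3×2 = 6; each union adds +2; each star adds +2
Total: 6 + 2 + 0 = 8 states


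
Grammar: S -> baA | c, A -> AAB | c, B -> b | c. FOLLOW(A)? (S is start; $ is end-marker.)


$ ∈ FOLLOW(S). For each A -> αBβ: add FIRST(β)\{ε} to FOLLOW(B); if β nullable, add FOLLOW(A).
FOLLOW(A) = {$, b, c}


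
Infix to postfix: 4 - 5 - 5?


Left to right (same or higher precedence on left)
Postfix: 4 5 - 5 -


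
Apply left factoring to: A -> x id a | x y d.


Common prefix: 'x'
Factored: A -> x A', A' -> id a | y d


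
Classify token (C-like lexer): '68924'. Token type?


Pattern: digits only
Type: INTEGER_LITERAL


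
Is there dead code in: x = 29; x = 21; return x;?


first assignment to x is overwritten before any read
Dead: 'x = 29'


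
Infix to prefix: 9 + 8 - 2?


left-to-right (same/higher precedence on left): tree is (- (+ 9 8) 2)
Prefix: - + 9 8 2


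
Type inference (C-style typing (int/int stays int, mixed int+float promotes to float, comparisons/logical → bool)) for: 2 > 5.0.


Operand types: int > float
Rule: comparison yields bool
Result type: bool


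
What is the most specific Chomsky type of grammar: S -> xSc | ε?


Single nonterminal LHS, but x^n c^n is not regular
Classification: Type 2 (Context-Free)


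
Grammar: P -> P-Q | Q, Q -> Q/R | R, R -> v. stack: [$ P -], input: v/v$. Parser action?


no handle ('P-' is not any RHS); shift 'v'
Action: shift


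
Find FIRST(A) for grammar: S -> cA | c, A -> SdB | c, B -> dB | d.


Per alternative of A: FIRST(SdB) = {c}; FIRST(c) = {c}
FIRST(A) = {c}


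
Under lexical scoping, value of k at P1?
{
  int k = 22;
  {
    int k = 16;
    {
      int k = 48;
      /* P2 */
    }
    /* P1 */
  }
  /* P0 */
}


k declared in the same block as P1
k = 16


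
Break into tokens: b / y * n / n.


Scan left to right, longest-match per lexeme
Tokens: ID(b), OP(/), ID(y), OP(*), ID(n), OP(/), ID(n)


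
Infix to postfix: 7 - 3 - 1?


Left to right (same or higher precedence on left)
Postfix: 7 3 - 1 -


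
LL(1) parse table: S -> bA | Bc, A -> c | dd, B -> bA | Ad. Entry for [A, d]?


For [A, d]: 'd' ∈ FIRST(dd)
Entry: A -> dd


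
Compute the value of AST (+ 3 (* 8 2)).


Evaluate inner: (* 8 2) = 16
Evaluate root: (+ 3 16) = 19
Result: 19


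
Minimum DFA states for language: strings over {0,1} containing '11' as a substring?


KMP-style automaton: 2 progress states + 1 absorbing accept = 3
Minimal DFA: 3 states


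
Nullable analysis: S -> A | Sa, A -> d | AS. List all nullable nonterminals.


A nonterminal is nullable iff some alternative derives ε (directly, or every symbol in it is nullable)
Nullable: {}


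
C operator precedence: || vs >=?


'>=' is relational (level 7); '||' is logical OR (level 1)
Higher level binds tighter
'>=' has higher precedence than '||'


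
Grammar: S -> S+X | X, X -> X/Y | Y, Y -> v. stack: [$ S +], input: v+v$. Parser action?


no handle ('S+' is not any RHS); shift 'v'
Action: shift


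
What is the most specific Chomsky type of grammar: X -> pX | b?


Right-linear: every RHS is a terminal or a terminal followed by one nonterminal
Classification: Type 3 (Regular)


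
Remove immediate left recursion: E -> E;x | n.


Left-recursive alternatives: E;x; non-recursive: n
Introduce E': E -> nE', E' -> ;xE' | ε


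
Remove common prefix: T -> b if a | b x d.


Common prefix: 'b'
Factored: T -> b T', T' -> if a | x d


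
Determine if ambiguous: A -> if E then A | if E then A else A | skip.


dangling else: 'if E then if E then skip else skip' parses two ways
Ambiguous


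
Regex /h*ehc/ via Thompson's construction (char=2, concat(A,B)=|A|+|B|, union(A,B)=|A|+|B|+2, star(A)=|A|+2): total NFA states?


Syntax tree has 4 char leaf(s), 0 union(s), 1 star(s)
chars contribute 4×2 = 8; each union adds +2; each star adds +2
Total: 8 + 0 + 2 = 10 states


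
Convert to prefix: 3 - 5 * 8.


'*' binds tighter: tree is (- 3 (* 5 8))
Prefix: - 3 * 5 8


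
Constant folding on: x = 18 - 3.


18 - 3 = 15 at compile time
Optimized: x = 15


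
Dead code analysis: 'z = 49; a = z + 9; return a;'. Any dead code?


z is read by a's definition; a is returned
No dead code


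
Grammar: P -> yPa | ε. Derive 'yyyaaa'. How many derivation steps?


Derivation: P => yPa => yyPaa => yyyPaaa => yyyaaa
Steps: 4


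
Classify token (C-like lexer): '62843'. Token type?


Pattern: digits only
Type: INTEGER_LITERAL


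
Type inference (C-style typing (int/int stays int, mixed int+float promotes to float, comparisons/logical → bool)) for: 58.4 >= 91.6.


Operand types: float >= float
Rule: comparison yields bool
Result type: bool


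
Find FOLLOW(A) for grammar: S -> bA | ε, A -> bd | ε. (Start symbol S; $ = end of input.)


$ ∈ FOLLOW(S). For each A -> αBβ: add FIRST(β)\{ε} to FOLLOW(B); if β nullable, add FOLLOW(A).
FOLLOW(A) = {$}


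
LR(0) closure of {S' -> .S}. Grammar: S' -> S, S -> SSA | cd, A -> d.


Start: S' -> .S
For each item with dot before a nonterminal B, add B -> .γ for every B-production
Closure: [S' -> .S, S -> .SSA, S -> .cd]


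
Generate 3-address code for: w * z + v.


Break into single-operator statements:
t1 = w * z
t2 = t1 + v


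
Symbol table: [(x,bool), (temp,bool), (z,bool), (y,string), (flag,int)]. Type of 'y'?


Lookup 'y' → type string


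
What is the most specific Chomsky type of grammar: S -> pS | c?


Right-linear: every RHS is a terminal or a terminal followed by one nonterminal
Classification: Type 3 (Regular)


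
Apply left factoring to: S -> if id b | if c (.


Common prefix: 'if'
Factored: S -> if S', S' -> id b | c (


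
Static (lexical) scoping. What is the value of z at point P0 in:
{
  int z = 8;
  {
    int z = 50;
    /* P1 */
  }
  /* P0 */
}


z declared in the same block as P0
z = 8


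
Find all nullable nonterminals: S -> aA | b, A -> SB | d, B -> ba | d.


A nonterminal is nullable iff some alternative derives ε (directly, or every symbol in it is nullable)
Nullable: {}


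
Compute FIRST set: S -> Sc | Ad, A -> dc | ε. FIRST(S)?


Per alternative of S: FIRST(Sc) = {d}; FIRST(Ad) = {d}
FIRST(S) = {d}


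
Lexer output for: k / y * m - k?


Scan left to right, longest-match per lexeme
Tokens: ID(k), OP(/), ID(y), OP(*), ID(m), OP(-), ID(k)


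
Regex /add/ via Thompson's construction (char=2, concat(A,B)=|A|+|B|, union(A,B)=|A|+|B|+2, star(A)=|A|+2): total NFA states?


Syntax tree has 3 char leaf(s), 0 union(s), 0 star(s)
chars contribute 3×2 = 6; each union adds +2; each star adds +2
Total: 6 + 0 + 0 = 6 states


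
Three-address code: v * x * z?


Break into single-operator statements:
t1 = v * x
t2 = t1 * z


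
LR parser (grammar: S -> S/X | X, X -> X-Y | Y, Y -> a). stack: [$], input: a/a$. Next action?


no handle on stack; shift 'a'
Action: shift


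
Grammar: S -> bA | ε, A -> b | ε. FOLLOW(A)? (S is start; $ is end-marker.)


$ ∈ FOLLOW(S). For each A -> αBβ: add FIRST(β)\{ε} to FOLLOW(B); if β nullable, add FOLLOW(A).
FOLLOW(A) = {$}


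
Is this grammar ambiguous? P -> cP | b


right-linear, alternatives start with distinct terminals 'c' vs 'b': unique leftmost derivation
Unambiguous


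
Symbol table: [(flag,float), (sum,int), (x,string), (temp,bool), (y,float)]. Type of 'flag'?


Lookup 'flag' → type float


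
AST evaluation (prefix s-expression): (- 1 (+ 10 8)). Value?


Evaluate inner: (+ 10 8) = 18
Evaluate root: (- 1 18) = -17
Result: -17


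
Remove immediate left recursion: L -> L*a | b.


Left-recursive alternatives: L*a; non-recursive: b
Introduce L': L -> bL', L' -> *aL' | ε


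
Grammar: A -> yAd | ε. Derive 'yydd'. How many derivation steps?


Derivation: A => yAd => yyAdd => yydd
Steps: 3


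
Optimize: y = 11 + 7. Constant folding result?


11 + 7 = 18 at compile time
Optimized: y = 18


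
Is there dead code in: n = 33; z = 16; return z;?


n is assigned but never read
Dead: 'n = 33'


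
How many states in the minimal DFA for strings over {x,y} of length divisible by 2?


Track length mod 2: states 0..1, accept at 0
Minimal DFA: 2 states


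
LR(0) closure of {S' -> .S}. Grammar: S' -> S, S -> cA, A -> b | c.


Start: S' -> .S
For each item with dot before a nonterminal B, add B -> .γ for every B-production
Closure: [S' -> .S, S -> .cA]


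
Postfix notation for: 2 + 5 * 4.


* has higher precedence, evaluate 5*4 first
Postfix: 2 5 4 * +


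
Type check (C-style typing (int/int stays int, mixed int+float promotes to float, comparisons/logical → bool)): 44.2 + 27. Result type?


Operand types: float + int
Rule: mixed int/float promotes to float; int/int stays int
Result type: float


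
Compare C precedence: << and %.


'%' is multiplicative (level 10); '<<' is shift (level 8)
Higher level binds tighter
'%' has higher precedence than '<<'


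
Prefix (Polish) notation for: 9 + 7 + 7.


left-to-right (same/higher precedence on left): tree is (+ (+ 9 7) 7)
Prefix: + + 9 7 7


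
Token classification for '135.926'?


Pattern: digits with a decimal point
Type: FLOAT_LITERAL


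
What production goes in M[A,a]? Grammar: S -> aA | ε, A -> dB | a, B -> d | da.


For [A, a]: 'a' ∈ FIRST(a)
Entry: A -> a


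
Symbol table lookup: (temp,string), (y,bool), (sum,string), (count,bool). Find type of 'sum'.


Lookup 'sum' → type string


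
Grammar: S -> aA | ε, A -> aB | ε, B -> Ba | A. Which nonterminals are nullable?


A nonterminal is nullable iff some alternative derives ε (directly, or every symbol in it is nullable)
Nullable: {A, B, S}


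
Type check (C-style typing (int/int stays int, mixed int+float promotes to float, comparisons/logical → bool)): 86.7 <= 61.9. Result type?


Operand types: float <= float
Rule: comparison yields bool
Result type: bool


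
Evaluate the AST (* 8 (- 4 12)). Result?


Evaluate inner: (- 4 12) = -8
Evaluate root: (* 8 -8) = -64
Result: -64


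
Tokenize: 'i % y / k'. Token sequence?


Scan left to right, longest-match per lexeme
Tokens: ID(i), OP(%), ID(y), OP(/), ID(k)


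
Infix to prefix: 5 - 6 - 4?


left-to-right (same/higher precedence on left): tree is (- (- 5 6) 4)
Prefix: - - 5 6 4


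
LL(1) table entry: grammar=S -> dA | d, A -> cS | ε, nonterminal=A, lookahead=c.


For [A, c]: 'c' ∈ FIRST(cS)
Entry: A -> cS


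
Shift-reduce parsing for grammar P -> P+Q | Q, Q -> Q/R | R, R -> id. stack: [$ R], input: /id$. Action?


'R' (not preceded by Q/) is the handle for Q -> R
Action: reduce (Q -> R)


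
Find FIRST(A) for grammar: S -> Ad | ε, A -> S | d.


Per alternative of A: FIRST(S) = {d, ε}; FIRST(d) = {d}
FIRST(A) = {d, ε}


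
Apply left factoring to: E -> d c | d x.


Common prefix: 'd'
Factored: E -> d E', E' -> c | x


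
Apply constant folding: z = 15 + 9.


15 + 9 = 24 at compile time
Optimized: z = 24


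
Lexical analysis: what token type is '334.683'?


Pattern: digits with a decimal point
Type: FLOAT_LITERAL


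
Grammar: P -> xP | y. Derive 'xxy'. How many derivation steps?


Derivation: P => xP => xxP => xxy
Steps: 3


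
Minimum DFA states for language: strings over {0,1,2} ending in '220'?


Track the longest suffix of input matching a prefix of '220': 4 classes (prefixes of length 0..3)
Minimal DFA: 4 states


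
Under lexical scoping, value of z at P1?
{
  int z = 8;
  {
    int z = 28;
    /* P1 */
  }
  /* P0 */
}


z declared in the same block as P1
z = 28


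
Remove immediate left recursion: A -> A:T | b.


Left-recursive alternatives: A:T; non-recursive: b
Introduce A': A -> bA', A' -> :TA' | ε


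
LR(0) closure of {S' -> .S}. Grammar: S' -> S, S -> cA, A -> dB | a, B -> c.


Start: S' -> .S
For each item with dot before a nonterminal B, add B -> .γ for every B-production
Closure: [S' -> .S, S -> .cA]


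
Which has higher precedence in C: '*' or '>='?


'*' is multiplicative (level 10); '>=' is relational (level 7)
Higher level binds tighter
'*' has higher precedence than '>='


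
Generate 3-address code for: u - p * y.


Break into single-operator statements:
t1 = p * y
t2 = u - t1


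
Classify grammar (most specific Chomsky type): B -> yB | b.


Right-linear: every RHS is a terminal or a terminal followed by one nonterminal
Classification: Type 3 (Regular)


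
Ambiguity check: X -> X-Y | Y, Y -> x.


precedence layered via separate nonterminal Y: deterministic
Unambiguous


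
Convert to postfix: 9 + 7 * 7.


* has higher precedence, evaluate 7*7 first
Postfix: 9 7 7 * +


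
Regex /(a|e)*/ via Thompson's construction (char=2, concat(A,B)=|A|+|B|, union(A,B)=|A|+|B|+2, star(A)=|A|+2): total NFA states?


Syntax tree has 2 char leaf(s), 1 union(s), 1 star(s)
chars contribute 2×2 = 4; each union adds +2; each star adds +2
Total: 4 + 2 + 2 = 8 states


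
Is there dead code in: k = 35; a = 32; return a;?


k is assigned but never read
Dead: 'k = 35'


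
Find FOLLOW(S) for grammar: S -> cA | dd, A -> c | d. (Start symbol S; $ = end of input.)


$ ∈ FOLLOW(S). For each A -> αBβ: add FIRST(β)\{ε} to FOLLOW(B); if β nullable, add FOLLOW(A).
FOLLOW(S) = {$}


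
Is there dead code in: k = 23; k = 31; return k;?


first assignment to k is overwritten before any read
Dead: 'k = 23'


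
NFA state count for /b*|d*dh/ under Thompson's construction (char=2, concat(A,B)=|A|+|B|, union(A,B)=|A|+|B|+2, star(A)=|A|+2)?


Syntax tree has 4 char leaf(s), 1 union(s), 2 star(s)
chars contribute 4×2 = 8; each union adds +2; each star adds +2
Total: 8 + 2 + 4 = 14 states


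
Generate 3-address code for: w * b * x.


Break into single-operator statements:
t1 = w * b
t2 = t1 * x


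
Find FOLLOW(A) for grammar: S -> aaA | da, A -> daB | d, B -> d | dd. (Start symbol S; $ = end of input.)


$ ∈ FOLLOW(S). For each A -> αBβ: add FIRST(β)\{ε} to FOLLOW(B); if β nullable, add FOLLOW(A).
FOLLOW(A) = {$}


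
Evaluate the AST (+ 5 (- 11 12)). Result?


Evaluate inner: (- 11 12) = -1
Evaluate root: (+ 5 -1) = 4
Result: 4


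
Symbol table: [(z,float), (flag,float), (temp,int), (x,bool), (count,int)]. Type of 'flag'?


Lookup 'flag' → type float


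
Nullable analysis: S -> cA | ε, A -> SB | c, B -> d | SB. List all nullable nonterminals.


A nonterminal is nullable iff some alternative derives ε (directly, or every symbol in it is nullable)
Nullable: {S}


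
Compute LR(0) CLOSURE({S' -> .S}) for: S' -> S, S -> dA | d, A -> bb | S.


Start: S' -> .S
For each item with dot before a nonterminal B, add B -> .γ for every B-production
Closure: [S' -> .S, S -> .dA, S -> .d]


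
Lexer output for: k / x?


Scan left to right, longest-match per lexeme
Tokens: ID(k), OP(/), ID(x)


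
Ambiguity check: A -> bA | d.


right-linear, alternatives start with distinct terminals 'b' vs 'd': unique leftmost derivation
Unambiguous


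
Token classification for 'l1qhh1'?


Pattern: letter/underscore followed by alphanumerics, not a keyword
Type: IDENTIFIER


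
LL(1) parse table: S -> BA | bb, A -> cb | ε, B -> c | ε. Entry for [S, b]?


For [S, b]: 'b' ∈ FIRST(bb)
Entry: S -> bb


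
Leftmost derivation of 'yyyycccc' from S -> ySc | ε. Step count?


Derivation: S => ySc => yyScc => yyySccc => yyyyScccc => yyyycccc
Steps: 5


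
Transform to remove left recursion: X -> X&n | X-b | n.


Left-recursive alternatives: X&n, X-b; non-recursive: n
Introduce X': X -> nX', X' -> &nX' | -bX' | ε


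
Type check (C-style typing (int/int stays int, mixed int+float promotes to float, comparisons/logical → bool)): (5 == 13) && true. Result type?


Operand types: bool && bool
Rule: logical operators take bool operands and yield bool
Result type: bool


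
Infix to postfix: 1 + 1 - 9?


Left to right (same or higher precedence on left)
Postfix: 1 1 + 9 -


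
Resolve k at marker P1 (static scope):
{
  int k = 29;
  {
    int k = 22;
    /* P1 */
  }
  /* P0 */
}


k declared in the same block as P1
k = 22


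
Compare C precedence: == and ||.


'==' is equality (level 6); '||' is logical OR (level 1)
Higher level binds tighter
'==' has higher precedence than '||'


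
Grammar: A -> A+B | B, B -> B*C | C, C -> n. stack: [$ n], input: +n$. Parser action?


'n' on top is the handle for C -> n
Action: reduce (C -> n)


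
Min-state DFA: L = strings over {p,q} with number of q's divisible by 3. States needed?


Track (count of q) mod 3: states 0..2, accept at 0
Minimal DFA: 3 states


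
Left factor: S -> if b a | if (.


Common prefix: 'if'
Factored: S -> if S', S' -> b a | (


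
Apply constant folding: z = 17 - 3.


17 - 3 = 14 at compile time
Optimized: z = 14


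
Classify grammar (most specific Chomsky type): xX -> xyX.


LHS has context (more than one symbol) and |LHS| ≤ |RHS|
Classification: Type 1 (Context-Sensitive)


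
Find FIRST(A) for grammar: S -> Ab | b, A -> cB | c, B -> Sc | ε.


Per alternative of A: FIRST(cB) = {c}; FIRST(c) = {c}
FIRST(A) = {c}


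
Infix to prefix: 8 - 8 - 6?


left-to-right (same/higher precedence on left): tree is (- (- 8 8) 6)
Prefix: - - 8 8 6


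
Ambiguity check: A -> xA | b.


right-linear, alternatives start with distinct terminals 'x' vs 'b': unique leftmost derivation
Unambiguous


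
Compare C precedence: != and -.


'-' is additive (level 9); '!=' is equality (level 6)
Higher level binds tighter
'-' has higher precedence than '!='


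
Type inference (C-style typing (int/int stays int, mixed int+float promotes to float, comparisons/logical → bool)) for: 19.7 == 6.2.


Operand types: float == float
Rule: comparison yields bool
Result type: bool


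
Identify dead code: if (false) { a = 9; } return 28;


condition is constant false, so the whole block is unreachable
Dead: 'if (false) { a = 9; }'


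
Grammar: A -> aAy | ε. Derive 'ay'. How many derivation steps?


Derivation: A => aAy => ay
Steps: 2


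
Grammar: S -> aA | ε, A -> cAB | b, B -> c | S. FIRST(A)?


Per alternative of A: FIRST(cAB) = {c}; FIRST(b) = {b}
FIRST(A) = {b, c}


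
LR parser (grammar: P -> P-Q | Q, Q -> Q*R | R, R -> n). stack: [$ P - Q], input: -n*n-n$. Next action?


handle 'P-Q' on top; lookahead ∈ FOLLOW(P) = {-, $}
Action: reduce (P -> P-Q)


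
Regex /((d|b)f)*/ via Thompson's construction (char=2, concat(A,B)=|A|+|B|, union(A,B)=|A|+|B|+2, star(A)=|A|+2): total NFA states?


Syntax tree has 3 char leaf(s), 1 union(s), 1 star(s)
chars contribute 3×2 = 6; each union adds +2; each star adds +2
Total: 6 + 2 + 2 = 10 states


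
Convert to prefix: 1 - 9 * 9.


'*' binds tighter: tree is (- 1 (* 9 9))
Prefix: - 1 * 9 9


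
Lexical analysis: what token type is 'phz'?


Pattern: letter/underscore followed by alphanumerics, not a keyword
Type: IDENTIFIER


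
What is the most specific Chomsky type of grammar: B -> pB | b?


Right-linear: every RHS is a terminal or a terminal followed by one nonterminal
Classification: Type 3 (Regular)


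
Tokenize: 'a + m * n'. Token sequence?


Scan left to right, longest-match per lexeme
Tokens: ID(a), OP(+), ID(m), OP(*), ID(n)


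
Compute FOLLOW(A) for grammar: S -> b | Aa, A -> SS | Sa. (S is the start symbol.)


$ ∈ FOLLOW(S). For each A -> αBβ: add FIRST(β)\{ε} to FOLLOW(B); if β nullable, add FOLLOW(A).
FOLLOW(A) = {a}


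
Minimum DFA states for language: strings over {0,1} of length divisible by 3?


Track length mod 3: states 0..2, accept at 0
Minimal DFA: 3 states


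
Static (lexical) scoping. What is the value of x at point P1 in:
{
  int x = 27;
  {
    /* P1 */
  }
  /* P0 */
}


P1's block does not declare x; resolves to the enclosing declaration at depth 0
x = 27


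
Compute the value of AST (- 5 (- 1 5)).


Evaluate inner: (- 1 5) = -4
Evaluate root: (- 5 -4) = 9
Result: 9


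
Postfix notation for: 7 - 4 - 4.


Left to right (same or higher precedence on left)
Postfix: 7 4 - 4 -


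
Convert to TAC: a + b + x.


Break into single-operator statements:
t1 = a + b
t2 = t1 + x


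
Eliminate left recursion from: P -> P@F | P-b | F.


Left-recursive alternatives: P@F, P-b; non-recursive: F
Introduce P': P -> FP', P' -> @FP' | -bP' | ε


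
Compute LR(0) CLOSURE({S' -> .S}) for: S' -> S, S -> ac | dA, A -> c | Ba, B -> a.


Start: S' -> .S
For each item with dot before a nonterminal B, add B -> .γ for every B-production
Closure: [S' -> .S, S -> .ac, S -> .dA]


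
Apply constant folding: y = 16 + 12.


16 + 12 = 28 at compile time
Optimized: y = 28


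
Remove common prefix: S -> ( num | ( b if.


Common prefix: '('
Factored: S -> ( S', S' -> num | b if


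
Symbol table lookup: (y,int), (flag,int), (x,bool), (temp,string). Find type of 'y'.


Lookup 'y' → type int


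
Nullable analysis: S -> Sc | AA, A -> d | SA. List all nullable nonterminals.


A nonterminal is nullable iff some alternative derives ε (directly, or every symbol in it is nullable)
Nullable: {}


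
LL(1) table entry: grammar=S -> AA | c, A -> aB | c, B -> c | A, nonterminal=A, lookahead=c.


For [A, c]: 'c' ∈ FIRST(c)
Entry: A -> c


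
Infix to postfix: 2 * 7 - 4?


Left to right (same or higher precedence on left)
Postfix: 2 7 * 4 -


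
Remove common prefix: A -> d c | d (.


Common prefix: 'd'
Factored: A -> d A', A' -> c | (


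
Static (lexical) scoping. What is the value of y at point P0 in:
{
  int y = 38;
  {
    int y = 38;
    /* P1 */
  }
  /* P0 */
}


y declared in the same block as P0
y = 38


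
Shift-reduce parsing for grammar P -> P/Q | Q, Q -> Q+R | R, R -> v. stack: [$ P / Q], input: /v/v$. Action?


handle 'P/Q' on top; lookahead ∈ FOLLOW(P) = {/, $}
Action: reduce (P -> P/Q)


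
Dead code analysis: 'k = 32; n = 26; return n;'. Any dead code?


k is assigned but never read
Dead: 'k = 32'


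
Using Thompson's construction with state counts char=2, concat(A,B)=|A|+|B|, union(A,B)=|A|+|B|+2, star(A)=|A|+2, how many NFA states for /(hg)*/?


Syntax tree has 2 char leaf(s), 0 union(s), 1 star(s)
chars contribute 2×2 = 4; each union adds +2; each star adds +2
Total: 4 + 0 + 2 = 6 states


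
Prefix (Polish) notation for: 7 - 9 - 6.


left-to-right (same/higher precedence on left): tree is (- (- 7 9) 6)
Prefix: - - 7 9 6


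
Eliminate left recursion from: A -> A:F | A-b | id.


Left-recursive alternatives: A:F, A-b; non-recursive: id
Introduce A': A -> idA', A' -> :FA' | -bA' | ε


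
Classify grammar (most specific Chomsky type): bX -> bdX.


LHS has context (more than one symbol) and |LHS| ≤ |RHS|
Classification: Type 1 (Context-Sensitive)


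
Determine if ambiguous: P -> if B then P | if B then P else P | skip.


dangling else: 'if B then if B then skip else skip' parses two ways
Ambiguous


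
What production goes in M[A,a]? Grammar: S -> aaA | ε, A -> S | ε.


For [A, a]: 'a' ∈ FIRST(S)
Entry: A -> S


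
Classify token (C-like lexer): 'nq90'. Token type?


Pattern: letter/underscore followed by alphanumerics, not a keyword
Type: IDENTIFIER


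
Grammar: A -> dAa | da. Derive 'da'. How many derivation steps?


Derivation: A => da
Steps: 1


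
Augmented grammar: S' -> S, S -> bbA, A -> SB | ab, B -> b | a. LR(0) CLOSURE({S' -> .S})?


Start: S' -> .S
For each item with dot before a nonterminal B, add B -> .γ for every B-production
Closure: [S' -> .S, S -> .bbA]


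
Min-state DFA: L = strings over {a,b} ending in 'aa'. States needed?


Track the longest suffix of input matching a prefix of 'aa': 3 classes (prefixes of length 0..2)
Minimal DFA: 3 states


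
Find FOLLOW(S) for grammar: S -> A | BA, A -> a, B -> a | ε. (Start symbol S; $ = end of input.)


$ ∈ FOLLOW(S). For each A -> αBβ: add FIRST(β)\{ε} to FOLLOW(B); if β nullable, add FOLLOW(A).
FOLLOW(S) = {$}


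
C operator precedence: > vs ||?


'>' is relational (level 7); '||' is logical OR (level 1)
Higher level binds tighter
'>' has higher precedence than '||'


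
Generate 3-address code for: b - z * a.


Break into single-operator statements:
t1 = z * a
t2 = b - t1


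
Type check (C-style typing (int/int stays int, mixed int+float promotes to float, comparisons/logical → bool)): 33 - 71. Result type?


Operand types: int - int
Rule: mixed int/float promotes to float; int/int stays int
Result type: int


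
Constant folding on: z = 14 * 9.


14 * 9 = 126 at compile time
Optimized: z = 126


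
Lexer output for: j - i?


Scan left to right, longest-match per lexeme
Tokens: ID(j), OP(-), ID(i)


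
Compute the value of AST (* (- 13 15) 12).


Evaluate inner: (- 13 15) = -2
Evaluate root: (* -2 12) = -24
Result: -24


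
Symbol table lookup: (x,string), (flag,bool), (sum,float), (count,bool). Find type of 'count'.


Lookup 'count' → type bool


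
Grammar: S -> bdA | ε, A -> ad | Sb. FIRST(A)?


Per alternative of A: FIRST(ad) = {a}; FIRST(Sb) = {b}
FIRST(A) = {a, b}


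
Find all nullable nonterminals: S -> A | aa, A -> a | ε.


A nonterminal is nullable iff some alternative derives ε (directly, or every symbol in it is nullable)
Nullable: {A, S}


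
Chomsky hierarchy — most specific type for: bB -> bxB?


LHS has context (more than one symbol) and |LHS| ≤ |RHS|
Classification: Type 1 (Context-Sensitive)


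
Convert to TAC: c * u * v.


Break into single-operator statements:
t1 = c * u
t2 = t1 * v


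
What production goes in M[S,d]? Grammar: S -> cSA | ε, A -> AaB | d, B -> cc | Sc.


For [S, d]: ε is nullable and 'd' ∈ FOLLOW(S)
Entry: S -> ε


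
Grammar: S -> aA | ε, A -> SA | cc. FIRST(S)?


Per alternative of S: FIRST(aA) = {a}; FIRST(ε) = {ε}
FIRST(S) = {a, ε}


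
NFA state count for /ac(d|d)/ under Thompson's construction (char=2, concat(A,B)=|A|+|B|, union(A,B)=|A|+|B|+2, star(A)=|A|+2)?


Syntax tree has 4 char leaf(s), 1 union(s), 0 star(s)
chars contribute 4×2 = 8; each union adds +2; each star adds +2
Total: 8 + 2 + 0 = 10 states


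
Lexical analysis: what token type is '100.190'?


Pattern: digits with a decimal point
Type: FLOAT_LITERAL


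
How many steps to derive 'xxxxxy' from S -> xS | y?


Derivation: S => xS => xxS => xxxS => xxxxS => xxxxxS => xxxxxy
Steps: 6


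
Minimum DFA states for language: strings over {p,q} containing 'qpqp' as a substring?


KMP-style automaton: 4 progress states + 1 absorbing accept = 5
Minimal DFA: 5 states


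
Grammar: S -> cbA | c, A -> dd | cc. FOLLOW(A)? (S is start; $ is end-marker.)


$ ∈ FOLLOW(S). For each A -> αBβ: add FIRST(β)\{ε} to FOLLOW(B); if β nullable, add FOLLOW(A).
FOLLOW(A) = {$}


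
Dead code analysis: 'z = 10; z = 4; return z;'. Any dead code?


first assignment to z is overwritten before any read
Dead: 'z = 10'


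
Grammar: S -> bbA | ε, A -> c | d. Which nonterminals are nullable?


A nonterminal is nullable iff some alternative derives ε (directly, or every symbol in it is nullable)
Nullable: {S}


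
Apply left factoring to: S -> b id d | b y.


Common prefix: 'b'
Factored: S -> b S', S' -> id d | y


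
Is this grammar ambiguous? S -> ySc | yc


balanced y^n…c^n: each string has a unique parse
Unambiguous


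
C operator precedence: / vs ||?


'/' is multiplicative (level 10); '||' is logical OR (level 1)
Higher level binds tighter
'/' has higher precedence than '||'


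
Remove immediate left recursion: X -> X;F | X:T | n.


Left-recursive alternatives: X;F, X:T; non-recursive: n
Introduce X': X -> nX', X' -> ;FX' | :TX' | ε


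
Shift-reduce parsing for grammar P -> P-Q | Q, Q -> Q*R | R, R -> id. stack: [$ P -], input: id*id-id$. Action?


no handle ('P-' is not any RHS); shift 'id'
Action: shift


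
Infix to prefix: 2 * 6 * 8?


left-to-right (same/higher precedence on left): tree is (* (* 2 6) 8)
Prefix: * * 2 6 8


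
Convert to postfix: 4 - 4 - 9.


Left to right (same or higher precedence on left)
Postfix: 4 4 - 9 -


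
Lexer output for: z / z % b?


Scan left to right, longest-match per lexeme
Tokens: ID(z), OP(/), ID(z), OP(%), ID(b)


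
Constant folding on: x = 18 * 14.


18 * 14 = 252 at compile time
Optimized: x = 252


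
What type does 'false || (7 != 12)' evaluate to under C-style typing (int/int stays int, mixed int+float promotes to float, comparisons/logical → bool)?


Operand types: bool || bool
Rule: logical operators take bool operands and yield bool
Result type: bool


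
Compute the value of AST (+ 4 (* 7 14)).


Evaluate inner: (* 7 14) = 98
Evaluate root: (+ 4 98) = 102
Result: 102


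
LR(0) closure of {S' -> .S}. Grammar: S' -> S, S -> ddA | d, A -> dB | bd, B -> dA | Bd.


Start: S' -> .S
For each item with dot before a nonterminal B, add B -> .γ for every B-production
Closure: [S' -> .S, S -> .ddA, S -> .d]


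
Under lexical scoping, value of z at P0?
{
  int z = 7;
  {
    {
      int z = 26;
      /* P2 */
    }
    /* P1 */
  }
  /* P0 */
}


z declared in the same block as P0
z = 7


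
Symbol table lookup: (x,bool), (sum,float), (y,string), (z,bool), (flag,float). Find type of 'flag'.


Lookup 'flag' → type float


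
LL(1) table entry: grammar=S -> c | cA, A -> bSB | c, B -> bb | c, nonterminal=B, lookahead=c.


For [B, c]: 'c' ∈ FIRST(c)
Entry: B -> c


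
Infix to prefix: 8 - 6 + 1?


left-to-right (same/higher precedence on left): tree is (+ (- 8 6) 1)
Prefix: + - 8 6 1


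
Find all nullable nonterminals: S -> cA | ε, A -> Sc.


A nonterminal is nullable iff some alternative derives ε (directly, or every symbol in it is nullable)
Nullable: {S}


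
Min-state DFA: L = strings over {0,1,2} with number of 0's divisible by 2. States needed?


Track (count of 0) mod 2: states 0..1, accept at 0
Minimal DFA: 2 states


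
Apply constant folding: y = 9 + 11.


9 + 11 = 20 at compile time
Optimized: y = 20


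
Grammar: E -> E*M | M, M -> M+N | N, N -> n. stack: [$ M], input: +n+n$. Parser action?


shift '+' to continue M -> M+N
Action: shift


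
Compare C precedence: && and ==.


'==' is equality (level 6); '&&' is logical AND (level 2)
Higher level binds tighter
'==' has higher precedence than '&&'


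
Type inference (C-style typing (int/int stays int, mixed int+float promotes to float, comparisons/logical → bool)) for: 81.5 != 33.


Operand types: float != int
Rule: comparison yields bool
Result type: bool


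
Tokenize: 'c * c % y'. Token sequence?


Scan left to right, longest-match per lexeme
Tokens: ID(c), OP(*), ID(c), OP(%), ID(y)


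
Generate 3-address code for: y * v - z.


Break into single-operator statements:
t1 = y * v
t2 = t1 - z


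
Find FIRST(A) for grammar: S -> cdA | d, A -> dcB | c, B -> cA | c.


Per alternative of A: FIRST(dcB) = {d}; FIRST(c) = {c}
FIRST(A) = {c, d}


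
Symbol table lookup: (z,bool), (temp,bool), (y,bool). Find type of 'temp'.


Lookup 'temp' → type bool


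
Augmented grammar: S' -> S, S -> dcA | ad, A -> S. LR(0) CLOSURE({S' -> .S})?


Start: S' -> .S
For each item with dot before a nonterminal B, add B -> .γ for every B-production
Closure: [S' -> .S, S -> .dcA, S -> .ad]


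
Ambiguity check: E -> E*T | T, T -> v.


precedence layered via separate nonterminal T: deterministic
Unambiguous


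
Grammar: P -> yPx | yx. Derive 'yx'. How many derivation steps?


Derivation: P => yx
Steps: 1


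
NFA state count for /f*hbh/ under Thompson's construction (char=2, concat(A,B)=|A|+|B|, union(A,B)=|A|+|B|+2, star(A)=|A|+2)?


Syntax tree has 4 char leaf(s), 0 union(s), 1 star(s)
chars contribute 4×2 = 8; each union adds +2; each star adds +2
Total: 8 + 0 + 2 = 10 states


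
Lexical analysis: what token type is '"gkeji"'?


Pattern: double-quoted sequence
Type: STRING_LITERAL


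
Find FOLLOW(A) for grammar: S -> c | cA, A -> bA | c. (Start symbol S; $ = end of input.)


$ ∈ FOLLOW(S). For each A -> αBβ: add FIRST(β)\{ε} to FOLLOW(B); if β nullable, add FOLLOW(A).
FOLLOW(A) = {$}


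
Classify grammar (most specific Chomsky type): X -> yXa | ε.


Single nonterminal LHS, but y^n a^n is not regular
Classification: Type 2 (Context-Free)


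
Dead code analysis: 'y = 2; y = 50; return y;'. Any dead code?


first assignment to y is overwritten before any read
Dead: 'y = 2'
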